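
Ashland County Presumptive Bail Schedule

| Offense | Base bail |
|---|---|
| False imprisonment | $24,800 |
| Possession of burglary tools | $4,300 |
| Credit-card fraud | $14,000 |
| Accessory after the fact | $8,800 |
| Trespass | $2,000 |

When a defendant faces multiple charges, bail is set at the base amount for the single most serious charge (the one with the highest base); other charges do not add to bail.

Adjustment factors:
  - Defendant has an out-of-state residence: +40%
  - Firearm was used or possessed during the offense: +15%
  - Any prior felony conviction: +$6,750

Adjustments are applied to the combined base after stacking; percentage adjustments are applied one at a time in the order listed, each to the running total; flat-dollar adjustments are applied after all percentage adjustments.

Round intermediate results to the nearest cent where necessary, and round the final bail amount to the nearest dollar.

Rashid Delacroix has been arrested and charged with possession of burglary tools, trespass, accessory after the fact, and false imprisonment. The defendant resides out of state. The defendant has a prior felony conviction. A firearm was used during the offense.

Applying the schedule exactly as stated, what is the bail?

Base amounts from the schedule: possession of burglary tools $4,300; trespass $2,000; accessory after the fact $8,800; false imprisonment $24,800.
Stacking rule: use the highest base only. Highest is false imprisonment at $24,800. Combined base = $24,800.
Defendant has an out-of-state residence (+40%): $24,800 × 1.4 = $34,720.
Firearm was used or possessed during the offense (+15%): $34,720 × 1.15 = $39,928.
Any prior felony conviction (+$6,750 flat): $39,928 + $6,750 = $46,678.

$46,678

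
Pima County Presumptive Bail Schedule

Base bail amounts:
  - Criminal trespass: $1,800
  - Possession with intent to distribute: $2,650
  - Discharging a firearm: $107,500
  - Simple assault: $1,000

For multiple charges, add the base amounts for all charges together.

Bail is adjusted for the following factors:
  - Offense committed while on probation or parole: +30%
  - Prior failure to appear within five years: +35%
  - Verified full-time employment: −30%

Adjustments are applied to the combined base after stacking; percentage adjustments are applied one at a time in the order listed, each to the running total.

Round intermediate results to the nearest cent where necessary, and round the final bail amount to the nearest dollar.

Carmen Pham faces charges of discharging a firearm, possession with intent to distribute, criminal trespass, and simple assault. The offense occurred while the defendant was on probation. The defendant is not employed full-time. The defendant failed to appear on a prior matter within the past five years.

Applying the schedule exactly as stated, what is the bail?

$198,227

Base amounts from the schedule: discharging a firearm $107,500; possession with intent to distribute $2,650; criminal trespass $1,800; simple assault $1,000.
Stacking rule: sum of all bases. $107,500 + $2,650 + $1,800 + $1,000 = $112,950.
Offense committed while on probation or parole (+30%): $112,950 × 1.3 = $146,835.
Prior failure to appear within five years (+35%): $146,835 × 1.35 = $198,227.25.
Rounded to the nearest dollar: $198,227.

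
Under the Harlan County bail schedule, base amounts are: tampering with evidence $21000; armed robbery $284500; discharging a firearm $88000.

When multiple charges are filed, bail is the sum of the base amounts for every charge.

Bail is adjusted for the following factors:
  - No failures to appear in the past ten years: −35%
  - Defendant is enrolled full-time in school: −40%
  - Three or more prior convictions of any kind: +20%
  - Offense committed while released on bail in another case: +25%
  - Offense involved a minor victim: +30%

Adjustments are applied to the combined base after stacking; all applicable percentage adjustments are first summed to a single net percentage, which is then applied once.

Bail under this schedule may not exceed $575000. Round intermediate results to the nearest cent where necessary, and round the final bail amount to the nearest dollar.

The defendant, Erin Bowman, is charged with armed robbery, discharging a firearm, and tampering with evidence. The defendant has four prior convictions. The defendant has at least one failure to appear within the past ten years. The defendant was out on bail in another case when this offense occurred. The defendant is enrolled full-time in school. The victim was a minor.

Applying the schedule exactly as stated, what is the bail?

Base amounts from the schedule: armed robbery $284500; discharging a firearm $88000; tampering with evidence $21000.
Stacking rule: sum of all bases. $284500 + $88000 + $21000 = $393500.
Net percentage adjustment: −40% +20% +25% +30% = +35%. $393500 × 1.35 = $531225.
$531225 is within the $575000 maximum.

$531225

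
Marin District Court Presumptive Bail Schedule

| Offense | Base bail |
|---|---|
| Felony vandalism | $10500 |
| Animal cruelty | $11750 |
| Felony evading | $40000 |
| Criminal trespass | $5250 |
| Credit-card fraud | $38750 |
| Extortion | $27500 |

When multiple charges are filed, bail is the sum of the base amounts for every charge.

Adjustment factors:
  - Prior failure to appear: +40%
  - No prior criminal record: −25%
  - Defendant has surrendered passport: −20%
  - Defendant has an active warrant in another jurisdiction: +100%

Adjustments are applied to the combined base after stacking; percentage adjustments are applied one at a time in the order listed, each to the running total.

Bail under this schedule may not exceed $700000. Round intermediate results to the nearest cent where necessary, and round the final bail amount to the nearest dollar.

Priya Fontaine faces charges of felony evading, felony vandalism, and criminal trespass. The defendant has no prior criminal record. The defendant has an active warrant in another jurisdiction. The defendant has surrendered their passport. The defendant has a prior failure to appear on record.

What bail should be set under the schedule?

$93660

Base amounts from the schedule: felony evading $40000; felony vandalism $10500; criminal trespass $5250.
Stacking rule: sum of all bases. $40000 + $10500 + $5250 = $55750.
Prior failure to appear (+40%): $55750 × 1.4 = $78050.
No prior criminal record (−25%): $78050 × 0.75 = $58537.50.
Defendant has surrendered passport (−20%): $58537.50 × 0.8 = $46830.
Defendant has an active warrant in another jurisdiction (+100%): $46830 × 2 = $93660.
$93660 is within the $700000 maximum.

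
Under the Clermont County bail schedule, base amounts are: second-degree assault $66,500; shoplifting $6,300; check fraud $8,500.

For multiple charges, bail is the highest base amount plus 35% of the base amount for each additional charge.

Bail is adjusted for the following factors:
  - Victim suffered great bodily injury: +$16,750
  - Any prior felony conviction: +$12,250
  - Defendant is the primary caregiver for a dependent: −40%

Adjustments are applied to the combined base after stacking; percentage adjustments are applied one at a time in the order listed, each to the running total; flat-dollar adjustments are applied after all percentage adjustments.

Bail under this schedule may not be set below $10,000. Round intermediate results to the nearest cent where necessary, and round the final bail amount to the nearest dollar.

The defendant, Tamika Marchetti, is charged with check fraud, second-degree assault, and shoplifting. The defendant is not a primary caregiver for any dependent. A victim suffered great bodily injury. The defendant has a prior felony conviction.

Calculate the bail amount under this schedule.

Base amounts from the schedule: check fraud $8,500; second-degree assault $66,500; shoplifting $6,300.
Stacking rule: highest base plus 35% of each additional charge. Highest is second-degree assault at $66,500. Additional: $8,500 × 35% = $2,975; $6,300 × 35% = $2,205. Combined base = $66,500 + $5,180 = $71,680.
Victim suffered great bodily injury (+$16,750 flat): $71,680 + $16,750 = $88,430.
Any prior felony conviction (+$12,250 flat): $88,430 + $12,250 = $100,680.
$100,680 is at or above the $10,000 minimum.

$100,680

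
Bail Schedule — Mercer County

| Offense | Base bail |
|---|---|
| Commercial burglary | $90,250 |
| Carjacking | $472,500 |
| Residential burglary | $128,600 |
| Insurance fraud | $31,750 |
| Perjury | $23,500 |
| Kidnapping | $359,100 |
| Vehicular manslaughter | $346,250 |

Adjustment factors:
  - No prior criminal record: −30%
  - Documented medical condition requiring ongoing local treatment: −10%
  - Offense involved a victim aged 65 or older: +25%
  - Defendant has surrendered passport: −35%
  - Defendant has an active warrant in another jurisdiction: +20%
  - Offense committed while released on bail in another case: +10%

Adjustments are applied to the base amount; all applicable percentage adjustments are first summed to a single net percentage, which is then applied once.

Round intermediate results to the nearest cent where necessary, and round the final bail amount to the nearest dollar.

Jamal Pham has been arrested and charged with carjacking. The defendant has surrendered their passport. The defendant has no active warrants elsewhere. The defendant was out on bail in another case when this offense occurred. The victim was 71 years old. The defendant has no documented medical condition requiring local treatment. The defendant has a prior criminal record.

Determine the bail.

$472,500

Base amounts from the schedule: carjacking $472,500.
Single charge. Combined base = $472,500.
Net percentage adjustment: +25% −35% +10% = +0%. $472,500 × 1 = $472,500.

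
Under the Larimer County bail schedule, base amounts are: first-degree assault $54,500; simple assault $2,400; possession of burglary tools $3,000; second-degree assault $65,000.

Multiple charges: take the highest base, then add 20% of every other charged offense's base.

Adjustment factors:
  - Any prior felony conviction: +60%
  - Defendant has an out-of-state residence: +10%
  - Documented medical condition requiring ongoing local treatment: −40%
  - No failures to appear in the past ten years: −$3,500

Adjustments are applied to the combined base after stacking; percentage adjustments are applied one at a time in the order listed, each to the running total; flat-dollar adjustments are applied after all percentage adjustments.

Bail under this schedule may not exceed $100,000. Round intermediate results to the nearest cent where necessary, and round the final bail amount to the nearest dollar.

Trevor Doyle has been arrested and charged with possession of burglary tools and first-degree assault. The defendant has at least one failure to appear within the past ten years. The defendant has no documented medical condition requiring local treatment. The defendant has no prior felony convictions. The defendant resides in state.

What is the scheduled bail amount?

$55,100

Base amounts from the schedule: possession of burglary tools $3,000; first-degree assault $54,500.
Stacking rule: highest base plus 20% of each additional charge. Highest is first-degree assault at $54,500. Additional: $3,000 × 20% = $600. Combined base = $54,500 + $600 = $55,100.
No adjustment factors apply to this defendant.
$55,100 is within the $100,000 maximum.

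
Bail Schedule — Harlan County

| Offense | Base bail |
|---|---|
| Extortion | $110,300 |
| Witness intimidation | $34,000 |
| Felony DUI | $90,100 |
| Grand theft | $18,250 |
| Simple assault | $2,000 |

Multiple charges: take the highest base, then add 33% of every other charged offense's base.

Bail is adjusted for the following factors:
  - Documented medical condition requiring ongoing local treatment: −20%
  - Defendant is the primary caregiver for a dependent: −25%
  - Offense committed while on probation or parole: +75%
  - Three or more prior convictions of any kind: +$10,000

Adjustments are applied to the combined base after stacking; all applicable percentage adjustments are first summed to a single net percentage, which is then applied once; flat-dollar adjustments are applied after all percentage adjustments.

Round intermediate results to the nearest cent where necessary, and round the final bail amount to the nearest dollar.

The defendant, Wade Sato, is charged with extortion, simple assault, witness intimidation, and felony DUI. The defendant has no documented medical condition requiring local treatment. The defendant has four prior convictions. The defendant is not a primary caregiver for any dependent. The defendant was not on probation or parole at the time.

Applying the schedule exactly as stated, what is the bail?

Base amounts from the schedule: extortion $110,300; simple assault $2,000; witness intimidation $34,000; felony DUI $90,100.
Stacking rule: highest base plus 33% of each additional charge. Highest is extortion at $110,300. Additional: $2,000 × 33% = $660; $34,000 × 33% = $11,220; $90,100 × 33% = $29,733. Combined base = $110,300 + $41,613 = $151,913.
Three or more prior convictions of any kind (+$10,000 flat): $151,913 + $10,000 = $161,913.

$161,913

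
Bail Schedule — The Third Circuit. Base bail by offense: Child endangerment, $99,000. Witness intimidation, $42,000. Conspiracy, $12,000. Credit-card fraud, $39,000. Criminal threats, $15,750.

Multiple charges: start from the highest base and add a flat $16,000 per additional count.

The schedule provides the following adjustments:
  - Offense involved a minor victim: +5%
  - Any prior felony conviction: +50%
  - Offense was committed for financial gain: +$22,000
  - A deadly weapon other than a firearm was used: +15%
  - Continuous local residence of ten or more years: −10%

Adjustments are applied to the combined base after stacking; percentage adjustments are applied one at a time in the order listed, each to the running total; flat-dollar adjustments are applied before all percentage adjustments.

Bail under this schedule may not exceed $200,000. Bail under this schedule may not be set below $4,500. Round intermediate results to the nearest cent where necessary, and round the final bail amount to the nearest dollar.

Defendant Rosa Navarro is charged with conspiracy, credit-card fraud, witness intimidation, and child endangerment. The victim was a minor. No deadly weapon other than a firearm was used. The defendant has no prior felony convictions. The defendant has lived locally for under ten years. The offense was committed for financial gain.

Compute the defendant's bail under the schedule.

$177,450

Base amounts from the schedule: conspiracy $12,000; credit-card fraud $39,000; witness intimidation $42,000; child endangerment $99,000.
Stacking rule: highest base plus $16,000 per additional charge. Highest is child endangerment at $99,000; 3 additional charges → +$48,000. Combined base = $147,000.
Offense was committed for financial gain (+$22,000 flat): $147,000 + $22,000 = $169,000.
Offense involved a minor victim (+5%): $169,000 × 1.05 = $177,450.
$177,450 is within the $200,000 maximum.
$177,450 is at or above the $4,500 minimum.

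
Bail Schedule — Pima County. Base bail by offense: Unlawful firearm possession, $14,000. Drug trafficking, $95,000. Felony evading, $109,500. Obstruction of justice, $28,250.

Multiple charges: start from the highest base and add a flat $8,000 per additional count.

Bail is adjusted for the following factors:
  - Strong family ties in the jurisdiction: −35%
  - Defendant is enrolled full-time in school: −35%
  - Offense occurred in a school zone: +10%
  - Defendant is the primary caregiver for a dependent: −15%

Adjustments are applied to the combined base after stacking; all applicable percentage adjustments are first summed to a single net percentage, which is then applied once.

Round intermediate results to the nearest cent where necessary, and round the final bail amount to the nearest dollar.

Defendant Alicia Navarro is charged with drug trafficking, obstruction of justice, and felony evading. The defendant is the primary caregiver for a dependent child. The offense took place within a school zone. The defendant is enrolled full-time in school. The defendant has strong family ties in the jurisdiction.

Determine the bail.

Base amounts from the schedule: drug trafficking $95,000; obstruction of justice $28,250; felony evading $109,500.
Stacking rule: highest base plus $8,000 per additional charge. Highest is felony evading at $109,500; 2 additional charges → +$16,000. Combined base = $125,500.
Net percentage adjustment: −35% −35% +10% −15% = −75%. $125,500 × 0.25 = $31,375.

$31,375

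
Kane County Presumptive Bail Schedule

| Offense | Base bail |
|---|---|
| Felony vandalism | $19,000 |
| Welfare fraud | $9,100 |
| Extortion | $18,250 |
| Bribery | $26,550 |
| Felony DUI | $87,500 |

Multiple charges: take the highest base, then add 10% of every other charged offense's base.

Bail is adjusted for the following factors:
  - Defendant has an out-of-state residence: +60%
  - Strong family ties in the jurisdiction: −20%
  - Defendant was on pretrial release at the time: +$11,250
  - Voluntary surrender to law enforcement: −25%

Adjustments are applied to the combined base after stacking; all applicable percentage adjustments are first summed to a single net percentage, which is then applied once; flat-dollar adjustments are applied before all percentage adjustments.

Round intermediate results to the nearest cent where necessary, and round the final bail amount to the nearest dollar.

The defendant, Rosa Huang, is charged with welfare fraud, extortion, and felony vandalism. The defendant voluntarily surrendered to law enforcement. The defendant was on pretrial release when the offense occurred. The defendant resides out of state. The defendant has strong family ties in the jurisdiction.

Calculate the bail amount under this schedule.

$37,933

Base amounts from the schedule: welfare fraud $9,100; extortion $18,250; felony vandalism $19,000.
Stacking rule: highest base plus 10% of each additional charge. Highest is felony vandalism at $19,000. Additional: $9,100 × 10% = $910; $18,250 × 10% = $1,825. Combined base = $19,000 + $2,735 = $21,735.
Defendant was on pretrial release at the time (+$11,250 flat): $21,735 + $11,250 = $32,985.
Net percentage adjustment: +60% −20% −25% = +15%. $32,985 × 1.15 = $37,932.75.
Rounded to the nearest dollar: $37,933.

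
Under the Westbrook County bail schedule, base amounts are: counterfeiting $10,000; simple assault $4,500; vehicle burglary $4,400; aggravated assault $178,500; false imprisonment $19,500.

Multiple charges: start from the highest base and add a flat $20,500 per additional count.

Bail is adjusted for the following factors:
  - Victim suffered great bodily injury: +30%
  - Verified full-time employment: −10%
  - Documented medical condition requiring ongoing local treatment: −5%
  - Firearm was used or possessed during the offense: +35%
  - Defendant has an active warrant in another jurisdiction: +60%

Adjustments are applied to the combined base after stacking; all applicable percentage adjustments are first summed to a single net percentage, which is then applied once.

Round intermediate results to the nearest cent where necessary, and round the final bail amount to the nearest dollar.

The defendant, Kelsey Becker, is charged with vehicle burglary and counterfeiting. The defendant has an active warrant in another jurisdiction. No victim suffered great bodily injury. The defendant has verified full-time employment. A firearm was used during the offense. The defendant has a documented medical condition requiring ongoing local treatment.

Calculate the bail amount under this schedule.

Base amounts from the schedule: vehicle burglary $4,400; counterfeiting $10,000.
Stacking rule: highest base plus $20,500 per additional charge. Highest is counterfeiting at $10,000; 1 additional charge → +$20,500. Combined base = $30,500.
Net percentage adjustment: −10% −5% +35% +60% = +80%. $30,500 × 1.8 = $54,900.

$54,900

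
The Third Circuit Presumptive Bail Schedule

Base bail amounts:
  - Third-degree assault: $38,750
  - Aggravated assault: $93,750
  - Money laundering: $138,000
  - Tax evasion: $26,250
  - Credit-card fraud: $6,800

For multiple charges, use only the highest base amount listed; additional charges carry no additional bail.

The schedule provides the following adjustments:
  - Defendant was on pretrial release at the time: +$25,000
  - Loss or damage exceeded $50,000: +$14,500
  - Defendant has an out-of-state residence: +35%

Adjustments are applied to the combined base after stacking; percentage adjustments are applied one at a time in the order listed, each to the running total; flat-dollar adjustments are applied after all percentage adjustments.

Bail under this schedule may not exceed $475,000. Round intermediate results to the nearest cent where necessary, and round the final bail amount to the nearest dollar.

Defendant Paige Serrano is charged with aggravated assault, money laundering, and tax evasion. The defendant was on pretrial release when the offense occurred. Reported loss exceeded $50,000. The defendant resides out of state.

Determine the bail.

Base amounts from the schedule: aggravated assault $93,750; money laundering $138,000; tax evasion $26,250.
Stacking rule: use the highest base only. Highest is money laundering at $138,000. Combined base = $138,000.
Defendant has an out-of-state residence (+35%): $138,000 × 1.35 = $186,300.
Defendant was on pretrial release at the time (+$25,000 flat): $186,300 + $25,000 = $211,300.
Loss or damage exceeded $50,000 (+$14,500 flat): $211,300 + $14,500 = $225,800.
$225,800 is within the $475,000 maximum.

$225,800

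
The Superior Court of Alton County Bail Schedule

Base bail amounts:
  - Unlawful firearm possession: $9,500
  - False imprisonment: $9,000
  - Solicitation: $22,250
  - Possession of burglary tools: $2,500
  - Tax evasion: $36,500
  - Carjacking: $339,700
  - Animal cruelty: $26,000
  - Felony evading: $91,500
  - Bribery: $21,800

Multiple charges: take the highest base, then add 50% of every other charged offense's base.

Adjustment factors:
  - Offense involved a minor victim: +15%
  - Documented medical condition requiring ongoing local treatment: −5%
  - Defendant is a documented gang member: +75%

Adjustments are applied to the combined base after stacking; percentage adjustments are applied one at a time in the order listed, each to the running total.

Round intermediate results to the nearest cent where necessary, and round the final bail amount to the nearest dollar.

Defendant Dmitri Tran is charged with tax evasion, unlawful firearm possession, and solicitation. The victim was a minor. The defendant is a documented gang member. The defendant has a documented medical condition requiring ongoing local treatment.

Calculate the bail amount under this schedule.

Base amounts from the schedule: tax evasion $36,500; unlawful firearm possession $9,500; solicitation $22,250.
Stacking rule: highest base plus 50% of each additional charge. Highest is tax evasion at $36,500. Additional: $9,500 × 50% = $4,750; $22,250 × 50% = $11,125. Combined base = $36,500 + $15,875 = $52,375.
Offense involved a minor victim (+15%): $52,375 × 1.15 = $60,231.25.
Documented medical condition requiring ongoing local treatment (−5%): $60,231.25 × 0.95 = $57,219.69.
Defendant is a documented gang member (+75%): $57,219.69 × 1.75 = $100,134.46.
Rounded to the nearest dollar: $100,134.

$100,134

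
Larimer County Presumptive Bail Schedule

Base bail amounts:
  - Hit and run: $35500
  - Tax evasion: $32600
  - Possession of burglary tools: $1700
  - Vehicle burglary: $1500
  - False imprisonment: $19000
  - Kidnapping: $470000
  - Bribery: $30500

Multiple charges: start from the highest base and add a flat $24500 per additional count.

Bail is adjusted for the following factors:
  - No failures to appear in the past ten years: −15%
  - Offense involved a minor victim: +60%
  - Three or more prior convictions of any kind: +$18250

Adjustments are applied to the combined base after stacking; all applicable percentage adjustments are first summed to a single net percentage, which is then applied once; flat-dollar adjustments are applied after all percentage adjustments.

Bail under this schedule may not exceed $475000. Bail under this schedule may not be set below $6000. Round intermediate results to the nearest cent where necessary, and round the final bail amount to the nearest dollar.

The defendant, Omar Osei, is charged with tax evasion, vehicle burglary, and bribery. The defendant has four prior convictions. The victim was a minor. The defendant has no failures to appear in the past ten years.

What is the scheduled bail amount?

$136570

Base amounts from the schedule: tax evasion $32600; vehicle burglary $1500; bribery $30500.
Stacking rule: highest base plus $24500 per additional charge. Highest is tax evasion at $32600; 2 additional charges → +$49000. Combined base = $81600.
Net percentage adjustment: −15% +60% = +45%. $81600 × 1.45 = $118320.
Three or more prior convictions of any kind (+$18250 flat): $118320 + $18250 = $136570.
$136570 is within the $475000 maximum.
$136570 is at or above the $6000 minimum.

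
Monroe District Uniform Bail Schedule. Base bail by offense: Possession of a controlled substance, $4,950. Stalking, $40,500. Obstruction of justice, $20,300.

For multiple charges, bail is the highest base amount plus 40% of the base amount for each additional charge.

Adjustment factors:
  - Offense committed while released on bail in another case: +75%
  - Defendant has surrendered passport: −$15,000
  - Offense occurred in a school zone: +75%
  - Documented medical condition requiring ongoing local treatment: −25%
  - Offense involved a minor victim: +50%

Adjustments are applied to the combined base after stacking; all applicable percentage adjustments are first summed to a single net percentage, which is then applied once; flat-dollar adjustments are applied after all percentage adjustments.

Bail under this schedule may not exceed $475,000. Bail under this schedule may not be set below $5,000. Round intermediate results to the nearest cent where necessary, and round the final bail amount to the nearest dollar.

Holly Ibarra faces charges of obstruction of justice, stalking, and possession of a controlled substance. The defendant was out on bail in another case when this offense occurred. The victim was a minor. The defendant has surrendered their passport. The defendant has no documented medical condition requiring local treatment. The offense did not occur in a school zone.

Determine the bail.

Base amounts from the schedule: obstruction of justice $20,300; stalking $40,500; possession of a controlled substance $4,950.
Stacking rule: highest base plus 40% of each additional charge. Highest is stalking at $40,500. Additional: $20,300 × 40% = $8,120; $4,950 × 40% = $1,980. Combined base = $40,500 + $10,100 = $50,600.
Net percentage adjustment: +75% +50% = +125%. $50,600 × 2.25 = $113,850.
Defendant has surrendered passport (−$15,000 flat): $113,850 − $15,000 = $98,850.
$98,850 is within the $475,000 maximum.
$98,850 is at or above the $5,000 minimum.

$98,850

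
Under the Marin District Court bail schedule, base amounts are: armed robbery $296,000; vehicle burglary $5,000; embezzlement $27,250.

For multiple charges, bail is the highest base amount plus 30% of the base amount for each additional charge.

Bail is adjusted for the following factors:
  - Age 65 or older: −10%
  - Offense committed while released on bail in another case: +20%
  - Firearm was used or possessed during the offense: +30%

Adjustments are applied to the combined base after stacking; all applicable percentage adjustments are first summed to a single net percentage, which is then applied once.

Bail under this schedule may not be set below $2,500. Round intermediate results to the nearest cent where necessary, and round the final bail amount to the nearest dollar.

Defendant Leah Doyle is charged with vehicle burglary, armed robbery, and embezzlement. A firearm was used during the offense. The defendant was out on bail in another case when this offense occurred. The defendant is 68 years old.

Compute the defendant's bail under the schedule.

$427,945

Base amounts from the schedule: vehicle burglary $5,000; armed robbery $296,000; embezzlement $27,250.
Stacking rule: highest base plus 30% of each additional charge. Highest is armed robbery at $296,000. Additional: $5,000 × 30% = $1,500; $27,250 × 30% = $8,175. Combined base = $296,000 + $9,675 = $305,675.
Net percentage adjustment: −10% +20% +30% = +40%. $305,675 × 1.4 = $427,945.
$427,945 is at or above the $2,500 minimum.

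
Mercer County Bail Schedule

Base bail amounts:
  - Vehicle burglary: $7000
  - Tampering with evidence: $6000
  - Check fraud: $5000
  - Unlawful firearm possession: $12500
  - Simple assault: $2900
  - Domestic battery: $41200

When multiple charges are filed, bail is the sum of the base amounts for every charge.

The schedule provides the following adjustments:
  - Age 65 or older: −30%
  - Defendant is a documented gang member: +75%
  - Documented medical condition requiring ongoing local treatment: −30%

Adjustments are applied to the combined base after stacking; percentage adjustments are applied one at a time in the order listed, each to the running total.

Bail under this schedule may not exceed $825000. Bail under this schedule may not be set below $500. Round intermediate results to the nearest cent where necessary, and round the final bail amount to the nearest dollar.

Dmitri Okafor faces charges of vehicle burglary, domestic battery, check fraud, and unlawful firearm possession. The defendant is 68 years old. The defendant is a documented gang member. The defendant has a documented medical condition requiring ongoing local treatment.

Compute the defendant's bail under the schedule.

Base amounts from the schedule: vehicle burglary $7000; domestic battery $41200; check fraud $5000; unlawful firearm possession $12500.
Stacking rule: sum of all bases. $7000 + $41200 + $5000 + $12500 = $65700.
Age 65 or older (−30%): $65700 × 0.7 = $45990.
Defendant is a documented gang member (+75%): $45990 × 1.75 = $80482.50.
Documented medical condition requiring ongoing local treatment (−30%): $80482.50 × 0.7 = $56337.75.
$56337.75 is within the $825000 maximum.
$56337.75 is at or above the $500 minimum.
Rounded to the nearest dollar: $56338.

$56338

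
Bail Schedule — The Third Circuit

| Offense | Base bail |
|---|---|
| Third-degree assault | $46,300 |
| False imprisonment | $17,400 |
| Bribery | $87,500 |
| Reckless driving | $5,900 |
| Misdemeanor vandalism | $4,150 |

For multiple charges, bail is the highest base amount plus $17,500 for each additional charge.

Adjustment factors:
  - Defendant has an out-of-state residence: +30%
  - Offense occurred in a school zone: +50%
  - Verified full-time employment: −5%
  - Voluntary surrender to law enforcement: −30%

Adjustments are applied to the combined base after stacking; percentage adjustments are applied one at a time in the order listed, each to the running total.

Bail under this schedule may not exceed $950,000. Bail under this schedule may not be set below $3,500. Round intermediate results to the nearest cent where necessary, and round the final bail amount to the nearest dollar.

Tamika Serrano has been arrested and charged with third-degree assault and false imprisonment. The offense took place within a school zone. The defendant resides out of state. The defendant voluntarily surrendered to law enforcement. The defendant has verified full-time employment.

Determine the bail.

Base amounts from the schedule: third-degree assault $46,300; false imprisonment $17,400.
Stacking rule: highest base plus $17,500 per additional charge. Highest is third-degree assault at $46,300; 1 additional charge → +$17,500. Combined base = $63,800.
Defendant has an out-of-state residence (+30%): $63,800 × 1.3 = $82,940.
Offense occurred in a school zone (+50%): $82,940 × 1.5 = $124,410.
Verified full-time employment (−5%): $124,410 × 0.95 = $118,189.50.
Voluntary surrender to law enforcement (−30%): $118,189.50 × 0.7 = $82,732.65.
$82,732.65 is within the $950,000 maximum.
$82,732.65 is at or above the $3,500 minimum.
Rounded to the nearest dollar: $82,733.

$82,733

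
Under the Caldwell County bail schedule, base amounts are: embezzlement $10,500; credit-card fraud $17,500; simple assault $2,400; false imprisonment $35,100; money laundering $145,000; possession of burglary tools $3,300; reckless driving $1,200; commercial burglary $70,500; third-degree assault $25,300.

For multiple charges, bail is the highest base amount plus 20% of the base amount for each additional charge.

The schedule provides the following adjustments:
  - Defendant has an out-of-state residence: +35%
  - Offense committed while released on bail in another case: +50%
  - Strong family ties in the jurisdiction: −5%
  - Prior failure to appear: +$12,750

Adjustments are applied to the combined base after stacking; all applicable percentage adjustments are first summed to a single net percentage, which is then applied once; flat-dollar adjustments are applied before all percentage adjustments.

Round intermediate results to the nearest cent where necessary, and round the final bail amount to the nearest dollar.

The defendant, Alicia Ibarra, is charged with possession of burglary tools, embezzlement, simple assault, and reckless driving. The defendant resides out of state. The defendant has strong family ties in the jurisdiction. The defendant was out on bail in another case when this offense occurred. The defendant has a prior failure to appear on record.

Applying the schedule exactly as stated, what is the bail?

Base amounts from the schedule: possession of burglary tools $3,300; embezzlement $10,500; simple assault $2,400; reckless driving $1,200.
Stacking rule: highest base plus 20% of each additional charge. Highest is embezzlement at $10,500. Additional: $3,300 × 20% = $660; $2,400 × 20% = $480; $1,200 × 20% = $240. Combined base = $10,500 + $1,380 = $11,880.
Prior failure to appear (+$12,750 flat): $11,880 + $12,750 = $24,630.
Net percentage adjustment: +35% +50% −5% = +80%. $24,630 × 1.8 = $44,334.

$44,334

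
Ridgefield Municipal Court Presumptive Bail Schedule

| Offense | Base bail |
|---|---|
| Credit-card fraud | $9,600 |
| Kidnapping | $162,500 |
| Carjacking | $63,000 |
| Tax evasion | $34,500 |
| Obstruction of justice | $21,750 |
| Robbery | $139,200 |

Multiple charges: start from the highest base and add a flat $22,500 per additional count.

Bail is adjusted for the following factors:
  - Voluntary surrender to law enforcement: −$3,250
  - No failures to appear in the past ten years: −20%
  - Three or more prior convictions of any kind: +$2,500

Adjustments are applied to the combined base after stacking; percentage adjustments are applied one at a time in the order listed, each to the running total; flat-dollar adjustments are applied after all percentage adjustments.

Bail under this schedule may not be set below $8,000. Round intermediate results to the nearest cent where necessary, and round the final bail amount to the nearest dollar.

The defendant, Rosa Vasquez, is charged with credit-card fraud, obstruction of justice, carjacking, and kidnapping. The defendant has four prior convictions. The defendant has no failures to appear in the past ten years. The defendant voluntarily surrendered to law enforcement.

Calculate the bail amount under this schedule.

Base amounts from the schedule: credit-card fraud $9,600; obstruction of justice $21,750; carjacking $63,000; kidnapping $162,500.
Stacking rule: highest base plus $22,500 per additional charge. Highest is kidnapping at $162,500; 3 additional charges → +$67,500. Combined base = $230,000.
No failures to appear in the past ten years (−20%): $230,000 × 0.8 = $184,000.
Voluntary surrender to law enforcement (−$3,250 flat): $184,000 − $3,250 = $180,750.
Three or more prior convictions of any kind (+$2,500 flat): $180,750 + $2,500 = $183,250.
$183,250 is at or above the $8,000 minimum.

$183,250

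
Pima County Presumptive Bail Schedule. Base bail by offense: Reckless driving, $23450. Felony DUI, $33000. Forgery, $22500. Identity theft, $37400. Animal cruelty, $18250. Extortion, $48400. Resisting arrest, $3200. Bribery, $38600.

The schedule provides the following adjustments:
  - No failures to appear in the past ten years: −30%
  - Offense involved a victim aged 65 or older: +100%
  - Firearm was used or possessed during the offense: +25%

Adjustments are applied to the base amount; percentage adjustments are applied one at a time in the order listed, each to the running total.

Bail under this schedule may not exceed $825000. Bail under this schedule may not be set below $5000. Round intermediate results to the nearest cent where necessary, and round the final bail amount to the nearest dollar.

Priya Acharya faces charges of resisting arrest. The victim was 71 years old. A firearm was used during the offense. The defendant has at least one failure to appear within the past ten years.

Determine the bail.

$8000

Base amounts from the schedule: resisting arrest $3200.
Single charge. Combined base = $3200.
Offense involved a victim aged 65 or older (+100%): $3200 × 2 = $6400.
Firearm was used or possessed during the offense (+25%): $6400 × 1.25 = $8000.
$8000 is within the $825000 maximum.
$8000 is at or above the $5000 minimum.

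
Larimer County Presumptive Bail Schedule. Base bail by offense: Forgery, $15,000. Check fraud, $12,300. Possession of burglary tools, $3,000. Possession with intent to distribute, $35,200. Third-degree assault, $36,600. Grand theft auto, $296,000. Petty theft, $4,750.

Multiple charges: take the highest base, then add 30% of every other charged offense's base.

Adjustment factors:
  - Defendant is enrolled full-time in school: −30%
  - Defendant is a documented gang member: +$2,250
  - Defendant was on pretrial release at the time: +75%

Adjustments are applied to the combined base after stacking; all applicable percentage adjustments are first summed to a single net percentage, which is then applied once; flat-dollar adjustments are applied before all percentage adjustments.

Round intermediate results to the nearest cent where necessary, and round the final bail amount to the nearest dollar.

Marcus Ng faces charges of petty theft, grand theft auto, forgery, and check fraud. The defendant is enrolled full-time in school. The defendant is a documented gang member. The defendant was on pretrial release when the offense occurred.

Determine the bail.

Base amounts from the schedule: petty theft $4,750; grand theft auto $296,000; forgery $15,000; check fraud $12,300.
Stacking rule: highest base plus 30% of each additional charge. Highest is grand theft auto at $296,000. Additional: $4,750 × 30% = $1,425; $15,000 × 30% = $4,500; $12,300 × 30% = $3,690. Combined base = $296,000 + $9,615 = $305,615.
Defendant is a documented gang member (+$2,250 flat): $305,615 + $2,250 = $307,865.
Net percentage adjustment: −30% +75% = +45%. $307,865 × 1.45 = $446,404.25.
Rounded to the nearest dollar: $446,404.

$446,404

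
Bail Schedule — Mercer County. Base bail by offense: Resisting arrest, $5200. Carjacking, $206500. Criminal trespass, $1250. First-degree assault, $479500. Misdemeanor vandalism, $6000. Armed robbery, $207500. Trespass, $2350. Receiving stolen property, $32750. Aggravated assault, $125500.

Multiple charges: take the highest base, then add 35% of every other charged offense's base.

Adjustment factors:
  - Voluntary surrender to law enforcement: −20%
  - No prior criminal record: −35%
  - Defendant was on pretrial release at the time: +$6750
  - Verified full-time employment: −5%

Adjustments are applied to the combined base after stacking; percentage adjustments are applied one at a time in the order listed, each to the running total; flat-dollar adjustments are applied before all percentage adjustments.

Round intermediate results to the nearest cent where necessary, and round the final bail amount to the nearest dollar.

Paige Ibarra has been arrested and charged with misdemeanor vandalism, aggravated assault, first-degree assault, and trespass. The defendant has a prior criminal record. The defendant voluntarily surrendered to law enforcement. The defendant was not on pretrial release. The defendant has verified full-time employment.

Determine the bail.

$400024

Base amounts from the schedule: misdemeanor vandalism $6000; aggravated assault $125500; first-degree assault $479500; trespass $2350.
Stacking rule: highest base plus 35% of each additional charge. Highest is first-degree assault at $479500. Additional: $6000 × 35% = $2100; $125500 × 35% = $43925; $2350 × 35% = $822.50. Combined base = $479500 + $46847.50 = $526347.50.
Voluntary surrender to law enforcement (−20%): $526347.50 × 0.8 = $421078.
Verified full-time employment (−5%): $421078 × 0.95 = $400024.10.
Rounded to the nearest dollar: $400024.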